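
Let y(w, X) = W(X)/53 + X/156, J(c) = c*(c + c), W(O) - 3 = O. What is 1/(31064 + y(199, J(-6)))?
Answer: 689/21404389 ≈ 3.2190e-5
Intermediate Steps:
W(O) = 3 + O
J(c) = 2*c² (J(c) = c*(2*c) = 2*c²)
y(w, X) = 3/53 + 209*X/8268 (y(w, X) = (3 + X)/53 + X/156 = (3 + X)*(1/53) + X*(1/156) = (3/53 + X/53) + X/156 = 3/53 + 209*X/8268)
1/(31064 + y(199, J(-6))) = 1/(31064 + (3/53 + 209*(2*(-6)²)/8268)) = 1/(31064 + (3/53 + 209*(2*36)/8268)) = 1/(31064 + (3/53 + (209/8268)*72)) = 1/(31064 + (3/53 + 1254/689)) = 1/(31064 + 1293/689) = 1/(21404389/689) = 689/21404389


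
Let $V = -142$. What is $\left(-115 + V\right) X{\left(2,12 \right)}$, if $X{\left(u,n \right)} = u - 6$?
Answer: $1028$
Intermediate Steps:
$X{\left(u,n \right)} = -6 + u$
$\left(-115 + V\right) X{\left(2,12 \right)} = \left(-115 - 142\right) \left(-6 + 2\right) = \left(-257\right) \left(-4\right) = 1028$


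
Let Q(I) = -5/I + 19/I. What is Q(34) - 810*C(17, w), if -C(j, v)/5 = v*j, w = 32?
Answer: 37454407/17 ≈ 2.2032e+6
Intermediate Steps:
C(j, v) = -5*j*v (C(j, v) = -5*v*j = -5*j*v)
Q(I) = 14/I
Q(34) - 810*C(17, w) = 14/34 - (-4050)*17*32 = 14*(1/34) - 810*(-2720) = 7/17 + 2203200 = 37454407/17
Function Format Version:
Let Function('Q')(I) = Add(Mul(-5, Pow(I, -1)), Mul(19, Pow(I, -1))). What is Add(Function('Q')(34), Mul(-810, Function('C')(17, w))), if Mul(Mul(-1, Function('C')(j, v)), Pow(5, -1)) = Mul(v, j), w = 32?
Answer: Rational(37454407, 17) ≈ 2.2032e+6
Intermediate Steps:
Function('C')(j, v) = Mul(-5, j, v) (Function('C')(j, v) = Mul(-5, Mul(v, j)) = Mul(-5, Mul(j, v)) = Mul(-5, j, v))
Function('Q')(I) = Mul(14, Pow(I, -1))
Add(Function('Q')(34), Mul(-810, Function('C')(17, w))) = Add(Mul(14, Pow(34, -1)), Mul(-810, Mul(-5, 17, 32))) = Add(Mul(14, Rational(1, 34)), Mul(-810, -2720)) = Add(Rational(7, 17), 2203200) = Rational(37454407, 17)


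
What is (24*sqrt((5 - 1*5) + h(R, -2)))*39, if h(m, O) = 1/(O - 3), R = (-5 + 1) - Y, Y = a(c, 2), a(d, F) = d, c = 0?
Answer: 936*I*sqrt(5)/5 ≈ 418.59*I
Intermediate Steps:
Y = 0
R = -4 (R = (-5 + 1) - 1*0 = -4 + 0 = -4)
h(m, O) = 1/(-3 + O)
(24*sqrt((5 - 1*5) + h(R, -2)))*39 = (24*sqrt((5 - 1*5) + 1/(-3 - 2)))*39 = (24*sqrt((5 - 5) + 1/(-5)))*39 = (24*sqrt(0 - 1/5))*39 = (24*sqrt(-1/5))*39 = (24*(I*sqrt(5)/5))*39 = (24*I*sqrt(5)/5)*39 = 936*I*sqrt(5)/5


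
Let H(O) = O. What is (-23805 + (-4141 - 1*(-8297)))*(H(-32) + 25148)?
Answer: -493504284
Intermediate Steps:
(-23805 + (-4141 - 1*(-8297)))*(H(-32) + 25148) = (-23805 + (-4141 - 1*(-8297)))*(-32 + 25148) = (-23805 + (-4141 + 8297))*25116 = (-23805 + 4156)*25116 = -19649*25116 = -493504284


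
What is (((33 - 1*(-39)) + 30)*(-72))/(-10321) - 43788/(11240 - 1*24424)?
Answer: 137189811/34018016 ≈ 4.0329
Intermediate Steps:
(((33 - 1*(-39)) + 30)*(-72))/(-10321) - 43788/(11240 - 1*24424) = (((33 + 39) + 30)*(-72))*(-1/10321) - 43788/(11240 - 24424) = ((72 + 30)*(-72))*(-1/10321) - 43788/(-13184) = (102*(-72))*(-1/10321) - 43788*(-1/13184) = -7344*(-1/10321) + 10947/3296 = 7344/10321 + 10947/3296 = 137189811/34018016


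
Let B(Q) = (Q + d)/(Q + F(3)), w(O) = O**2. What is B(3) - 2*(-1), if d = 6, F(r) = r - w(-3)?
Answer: -1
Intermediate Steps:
F(r) = -9 + r (F(r) = r - 1*(-3)**2 = r - 1*9 = r - 9 = -9 + r)
B(Q) = (6 + Q)/(-6 + Q) (B(Q) = (Q + 6)/(Q + (-9 + 3)) = (6 + Q)/(Q - 6) = (6 + Q)/(-6 + Q))
B(3) - 2*(-1) = (6 + 3)/(-6 + 3) - 2*(-1) = 9/(-3) + 2 = -1/3*9 + 2 = -3 + 2 = -1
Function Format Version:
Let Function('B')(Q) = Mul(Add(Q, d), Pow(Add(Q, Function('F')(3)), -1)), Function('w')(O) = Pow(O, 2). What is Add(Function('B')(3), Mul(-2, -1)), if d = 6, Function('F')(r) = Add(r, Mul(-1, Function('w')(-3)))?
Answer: -1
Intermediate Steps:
Function('F')(r) = Add(-9, r) (Function('F')(r) = Add(r, Mul(-1, Pow(-3, 2))) = Add(r, Mul(-1, 9)) = Add(r, -9) = Add(-9, r))
Function('B')(Q) = Mul(Pow(Add(-6, Q), -1), Add(6, Q)) (Function('B')(Q) = Mul(Add(Q, 6), Pow(Add(Q, Add(-9, 3)), -1)) = Mul(Add(6, Q), Pow(Add(Q, -6), -1)) = Mul(Add(6, Q), Pow(Add(-6, Q), -1)) = Mul(Pow(Add(-6, Q), -1), Add(6, Q)))
Add(Function('B')(3), Mul(-2, -1)) = Add(Mul(Pow(Add(-6, 3), -1), Add(6, 3)), Mul(-2, -1)) = Add(Mul(Pow(-3, -1), 9), 2) = Add(Mul(Rational(-1, 3), 9), 2) = Add(-3, 2) = -1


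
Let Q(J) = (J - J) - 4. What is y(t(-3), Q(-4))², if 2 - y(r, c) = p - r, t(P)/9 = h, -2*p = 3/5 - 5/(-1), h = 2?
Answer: 12996/25 ≈ 519.84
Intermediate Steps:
Q(J) = -4 (Q(J) = 0 - 4 = -4)
p = -14/5 (p = -(3/5 - 5/(-1))/2 = -(3*(⅕) - 5*(-1))/2 = -(⅗ + 5)/2 = -½*28/5 = -14/5 ≈ -2.8000)
t(P) = 18 (t(P) = 9*2 = 18)
y(r, c) = 24/5 + r (y(r, c) = 2 - (-14/5 - r) = 2 + (14/5 + r) = 24/5 + r)
y(t(-3), Q(-4))² = (24/5 + 18)² = (114/5)² = 12996/25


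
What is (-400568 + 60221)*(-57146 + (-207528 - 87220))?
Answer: 119766067218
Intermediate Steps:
(-400568 + 60221)*(-57146 + (-207528 - 87220)) = -340347*(-57146 - 294748) = -340347*(-351894) = 119766067218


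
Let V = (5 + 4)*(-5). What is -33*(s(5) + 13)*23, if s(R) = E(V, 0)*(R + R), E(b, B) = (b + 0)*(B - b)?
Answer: 15359883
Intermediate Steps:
V = -45 (V = 9*(-5) = -45)
E(b, B) = b*(B - b)
s(R) = -4050*R (s(R) = (-45*(0 - 1*(-45)))*(R + R) = (-45*(0 + 45))*(2*R) = (-45*45)*(2*R) = -4050*R)
-33*(s(5) + 13)*23 = -33*(-4050*5 + 13)*23 = -33*(-20250 + 13)*23 = -(-667821)*23 = -33*(-465451) = 15359883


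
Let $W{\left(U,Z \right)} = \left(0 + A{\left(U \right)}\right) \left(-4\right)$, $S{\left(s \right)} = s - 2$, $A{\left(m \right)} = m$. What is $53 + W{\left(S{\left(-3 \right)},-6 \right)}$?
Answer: $73$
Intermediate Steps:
$S{\left(s \right)} = -2 + s$ ($S{\left(s \right)} = s - 2 = -2 + s$)
$W{\left(U,Z \right)} = - 4 U$ ($W{\left(U,Z \right)} = \left(0 + U\right) \left(-4\right) = U \left(-4\right) = - 4 U$)
$53 + W{\left(S{\left(-3 \right)},-6 \right)} = 53 - 4 \left(-2 - 3\right) = 53 - -20 = 53 + 20 = 73$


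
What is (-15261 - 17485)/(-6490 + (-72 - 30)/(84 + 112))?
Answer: 3209108/636071 ≈ 5.0452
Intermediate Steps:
(-15261 - 17485)/(-6490 + (-72 - 30)/(84 + 112)) = -32746/(-6490 - 102/196) = -32746/(-6490 + (1/196)*(-102)) = -32746/(-6490 - 51/98) = -32746/(-636071/98) = -32746*(-98/636071) = 3209108/636071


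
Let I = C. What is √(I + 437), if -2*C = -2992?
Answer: √1933 ≈ 43.966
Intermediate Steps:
C = 1496 (C = -½*(-2992) = 1496)
I = 1496
√(I + 437) = √(1496 + 437) = √1933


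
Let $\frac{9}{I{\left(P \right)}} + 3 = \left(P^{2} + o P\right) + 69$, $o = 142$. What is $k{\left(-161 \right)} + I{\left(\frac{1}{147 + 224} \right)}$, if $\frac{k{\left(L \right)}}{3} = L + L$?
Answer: $- \frac{980565845}{1015221} \approx -965.86$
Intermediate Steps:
$I{\left(P \right)} = \frac{9}{66 + P^{2} + 142 P}$ ($I{\left(P \right)} = \frac{9}{-3 + \left(\left(P^{2} + 142 P\right) + 69\right)} = \frac{9}{-3 + \left(69 + P^{2} + 142 P\right)} = \frac{9}{66 + P^{2} + 142 P}$)
$k{\left(L \right)} = 6 L$ ($k{\left(L \right)} = 3 \left(L + L\right) = 3 \cdot 2 L = 6 L$)
$k{\left(-161 \right)} + I{\left(\frac{1}{147 + 224} \right)} = 6 \left(-161\right) + \frac{9}{66 + \left(\frac{1}{147 + 224}\right)^{2} + \frac{142}{147 + 224}} = -966 + \frac{9}{66 + \left(\frac{1}{371}\right)^{2} + \frac{142}{371}} = -966 + \frac{9}{66 + \left(\frac{1}{371}\right)^{2} + 142 \cdot \frac{1}{371}} = -966 + \frac{9}{66 + \frac{1}{137641} + \frac{142}{371}} = -966 + \frac{9}{\frac{9136989}{137641}} = -966 + 9 \cdot \frac{137641}{9136989} = -966 + \frac{137641}{1015221} = - \frac{980565845}{1015221}$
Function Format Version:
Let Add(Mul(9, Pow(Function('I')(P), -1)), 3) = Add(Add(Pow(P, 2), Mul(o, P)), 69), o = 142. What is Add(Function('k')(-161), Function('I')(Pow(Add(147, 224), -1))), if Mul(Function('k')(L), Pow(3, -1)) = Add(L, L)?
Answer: Rational(-980565845, 1015221) ≈ -965.86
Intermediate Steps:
Function('I')(P) = Mul(9, Pow(Add(66, Pow(P, 2), Mul(142, P)), -1)) (Function('I')(P) = Mul(9, Pow(Add(-3, Add(Add(Pow(P, 2), Mul(142, P)), 69)), -1)) = Mul(9, Pow(Add(-3, Add(69, Pow(P, 2), Mul(142, P))), -1)) = Mul(9, Pow(Add(66, Pow(P, 2), Mul(142, P)), -1)))
Function('k')(L) = Mul(6, L) (Function('k')(L) = Mul(3, Add(L, L)) = Mul(3, Mul(2, L)) = Mul(6, L))
Add(Function('k')(-161), Function('I')(Pow(Add(147, 224), -1))) = Add(Mul(6, -161), Mul(9, Pow(Add(66, Pow(Pow(Add(147, 224), -1), 2), Mul(142, Pow(Add(147, 224), -1))), -1))) = Add(-966, Mul(9, Pow(Add(66, Pow(Pow(371, -1), 2), Mul(142, Pow(371, -1))), -1))) = Add(-966, Mul(9, Pow(Add(66, Pow(Rational(1, 371), 2), Mul(142, Rational(1, 371))), -1))) = Add(-966, Mul(9, Pow(Add(66, Rational(1, 137641), Rational(142, 371)), -1))) = Add(-966, Mul(9, Pow(Rational(9136989, 137641), -1))) = Add(-966, Mul(9, Rational(137641, 9136989))) = Add(-966, Rational(137641, 1015221)) = Rational(-980565845, 1015221)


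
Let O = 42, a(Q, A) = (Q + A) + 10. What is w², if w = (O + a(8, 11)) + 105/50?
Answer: 534361/100 ≈ 5343.6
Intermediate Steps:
a(Q, A) = 10 + A + Q (a(Q, A) = (A + Q) + 10 = 10 + A + Q)
w = 731/10 (w = (42 + (10 + 11 + 8)) + 105/50 = (42 + 29) + 105*(1/50) = 71 + 21/10 = 731/10 ≈ 73.100)
w² = (731/10)² = 534361/100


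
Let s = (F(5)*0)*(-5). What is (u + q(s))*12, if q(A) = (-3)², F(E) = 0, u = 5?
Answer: 168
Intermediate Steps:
s = 0 (s = (0*0)*(-5) = 0*(-5) = 0)
q(A) = 9
(u + q(s))*12 = (5 + 9)*12 = 14*12 = 168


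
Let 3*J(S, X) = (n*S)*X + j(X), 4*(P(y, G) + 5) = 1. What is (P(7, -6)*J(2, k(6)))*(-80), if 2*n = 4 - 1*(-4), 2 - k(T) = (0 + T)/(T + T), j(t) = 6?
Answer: 2280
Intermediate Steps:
P(y, G) = -19/4 (P(y, G) = -5 + (¼)*1 = -5 + ¼ = -19/4)
k(T) = 3/2 (k(T) = 2 - (0 + T)/(T + T) = 2 - T/(2*T) = 2 - T*1/(2*T) = 2 - 1*½ = 2 - ½ = 3/2)
n = 4 (n = (4 - 1*(-4))/2 = (4 + 4)/2 = (½)*8 = 4)
J(S, X) = 2 + 4*S*X/3 (J(S, X) = ((4*S)*X + 6)/3 = (4*S*X + 6)/3 = (6 + 4*S*X)/3 = 2 + 4*S*X/3)
(P(7, -6)*J(2, k(6)))*(-80) = -19*(2 + (4/3)*2*(3/2))/4*(-80) = -19*(2 + 4)/4*(-80) = -19/4*6*(-80) = -57/2*(-80) = 2280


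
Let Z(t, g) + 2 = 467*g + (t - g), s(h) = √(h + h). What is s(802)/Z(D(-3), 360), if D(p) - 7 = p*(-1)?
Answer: √401/83884 ≈ 0.00023872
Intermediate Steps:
D(p) = 7 - p (D(p) = 7 + p*(-1) = 7 - p)
s(h) = √2*√h (s(h) = √(2*h) = √2*√h)
Z(t, g) = -2 + t + 466*g (Z(t, g) = -2 + (467*g + (t - g)) = -2 + (t + 466*g) = -2 + t + 466*g)
s(802)/Z(D(-3), 360) = (√2*√802)/(-2 + (7 - 1*(-3)) + 466*360) = (2*√401)/(-2 + (7 + 3) + 167760) = (2*√401)/(-2 + 10 + 167760) = (2*√401)/167768 = (2*√401)*(1/167768) = √401/83884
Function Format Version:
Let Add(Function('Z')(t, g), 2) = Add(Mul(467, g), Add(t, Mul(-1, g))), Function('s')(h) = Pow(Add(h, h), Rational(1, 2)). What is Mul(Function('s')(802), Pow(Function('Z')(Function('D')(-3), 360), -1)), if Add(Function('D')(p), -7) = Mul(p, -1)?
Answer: Mul(Rational(1, 83884), Pow(401, Rational(1, 2))) ≈ 0.00023872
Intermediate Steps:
Function('D')(p) = Add(7, Mul(-1, p)) (Function('D')(p) = Add(7, Mul(p, -1)) = Add(7, Mul(-1, p)))
Function('s')(h) = Mul(Pow(2, Rational(1, 2)), Pow(h, Rational(1, 2))) (Function('s')(h) = Pow(Mul(2, h), Rational(1, 2)) = Mul(Pow(2, Rational(1, 2)), Pow(h, Rational(1, 2))))
Function('Z')(t, g) = Add(-2, t, Mul(466, g)) (Function('Z')(t, g) = Add(-2, Add(Mul(467, g), Add(t, Mul(-1, g)))) = Add(-2, Add(t, Mul(466, g))) = Add(-2, t, Mul(466, g)))
Mul(Function('s')(802), Pow(Function('Z')(Function('D')(-3), 360), -1)) = Mul(Mul(Pow(2, Rational(1, 2)), Pow(802, Rational(1, 2))), Pow(Add(-2, Add(7, Mul(-1, -3)), Mul(466, 360)), -1)) = Mul(Mul(2, Pow(401, Rational(1, 2))), Pow(Add(-2, Add(7, 3), 167760), -1)) = Mul(Mul(2, Pow(401, Rational(1, 2))), Pow(Add(-2, 10, 167760), -1)) = Mul(Mul(2, Pow(401, Rational(1, 2))), Pow(167768, -1)) = Mul(Mul(2, Pow(401, Rational(1, 2))), Rational(1, 167768)) = Mul(Rational(1, 83884), Pow(401, Rational(1, 2)))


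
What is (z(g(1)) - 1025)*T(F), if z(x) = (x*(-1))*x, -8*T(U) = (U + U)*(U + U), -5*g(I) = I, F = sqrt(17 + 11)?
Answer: 358764/25 ≈ 14351.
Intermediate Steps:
F = 2*sqrt(7) (F = sqrt(28) = 2*sqrt(7) ≈ 5.2915)
g(I) = -I/5
T(U) = -U**2/2 (T(U) = -(U + U)*(U + U)/8 = -2*U*2*U/8 = -U**2/2)
z(x) = -x**2 (z(x) = (-x)*x = -x**2)
(z(g(1)) - 1025)*T(F) = (-(-1/5*1)**2 - 1025)*(-(2*sqrt(7))**2/2) = (-(-1/5)**2 - 1025)*(-1/2*28) = (-1*1/25 - 1025)*(-14) = (-1/25 - 1025)*(-14) = -25626/25*(-14) = 358764/25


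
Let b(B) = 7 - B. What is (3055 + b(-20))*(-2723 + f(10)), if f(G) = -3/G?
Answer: -41966053/5 ≈ -8.3932e+6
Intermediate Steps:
(3055 + b(-20))*(-2723 + f(10)) = (3055 + (7 - 1*(-20)))*(-2723 - 3/10) = (3055 + (7 + 20))*(-2723 - 3*⅒) = (3055 + 27)*(-2723 - 3/10) = 3082*(-27233/10) = -41966053/5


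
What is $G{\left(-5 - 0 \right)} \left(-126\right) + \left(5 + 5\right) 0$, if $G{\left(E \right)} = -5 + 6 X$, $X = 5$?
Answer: $-3150$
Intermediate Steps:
$G{\left(E \right)} = 25$ ($G{\left(E \right)} = -5 + 6 \cdot 5 = -5 + 30 = 25$)
$G{\left(-5 - 0 \right)} \left(-126\right) + \left(5 + 5\right) 0 = 25 \left(-126\right) + \left(5 + 5\right) 0 = -3150 + 10 \cdot 0 = -3150 + 0 = -3150$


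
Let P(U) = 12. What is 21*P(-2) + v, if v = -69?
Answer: 183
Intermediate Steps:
21*P(-2) + v = 21*12 - 69 = 252 - 69 = 183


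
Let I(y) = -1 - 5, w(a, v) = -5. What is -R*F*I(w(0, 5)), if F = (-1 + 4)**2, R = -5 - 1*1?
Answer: -324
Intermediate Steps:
I(y) = -6
R = -6 (R = -5 - 1 = -6)
F = 9 (F = 3**2 = 9)
-R*F*I(w(0, 5)) = -(-6*9)*(-6) = -(-54)*(-6) = -1*324 = -324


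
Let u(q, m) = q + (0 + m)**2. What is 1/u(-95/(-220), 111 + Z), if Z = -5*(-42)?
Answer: 44/4533823 ≈ 9.7048e-6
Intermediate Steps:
Z = 210
u(q, m) = q + m**2
1/u(-95/(-220), 111 + Z) = 1/(-95/(-220) + (111 + 210)**2) = 1/(-95*(-1/220) + 321**2) = 1/(19/44 + 103041) = 1/(4533823/44) = 44/4533823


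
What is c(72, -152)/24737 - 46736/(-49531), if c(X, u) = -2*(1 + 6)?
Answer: 1155414998/1225248347 ≈ 0.94300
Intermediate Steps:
c(X, u) = -14 (c(X, u) = -2*7 = -14)
c(72, -152)/24737 - 46736/(-49531) = -14/24737 - 46736/(-49531) = -14*1/24737 - 46736*(-1/49531) = -14/24737 + 46736/49531 = 1155414998/1225248347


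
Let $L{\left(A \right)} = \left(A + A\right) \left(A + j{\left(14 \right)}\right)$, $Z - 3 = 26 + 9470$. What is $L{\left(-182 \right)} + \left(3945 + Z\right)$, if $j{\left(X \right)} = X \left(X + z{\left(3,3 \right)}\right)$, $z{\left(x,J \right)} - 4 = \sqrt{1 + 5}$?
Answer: $-12036 - 5096 \sqrt{6} \approx -24519.0$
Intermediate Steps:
$Z = 9499$ ($Z = 3 + \left(26 + 9470\right) = 3 + 9496 = 9499$)
$z{\left(x,J \right)} = 4 + \sqrt{6}$ ($z{\left(x,J \right)} = 4 + \sqrt{1 + 5} = 4 + \sqrt{6}$)
$j{\left(X \right)} = X \left(4 + X + \sqrt{6}\right)$ ($j{\left(X \right)} = X \left(X + \left(4 + \sqrt{6}\right)\right) = X \left(4 + X + \sqrt{6}\right)$)
$L{\left(A \right)} = 2 A \left(252 + A + 14 \sqrt{6}\right)$ ($L{\left(A \right)} = \left(A + A\right) \left(A + 14 \left(4 + 14 + \sqrt{6}\right)\right) = 2 A \left(A + 14 \left(18 + \sqrt{6}\right)\right) = 2 A \left(A + \left(252 + 14 \sqrt{6}\right)\right) = 2 A \left(252 + A + 14 \sqrt{6}\right)$)
$L{\left(-182 \right)} + \left(3945 + Z\right) = 2 \left(-182\right) \left(252 - 182 + 14 \sqrt{6}\right) + \left(3945 + 9499\right) = 2 \left(-182\right) \left(70 + 14 \sqrt{6}\right) + 13444 = \left(-25480 - 5096 \sqrt{6}\right) + 13444 = -12036 - 5096 \sqrt{6}$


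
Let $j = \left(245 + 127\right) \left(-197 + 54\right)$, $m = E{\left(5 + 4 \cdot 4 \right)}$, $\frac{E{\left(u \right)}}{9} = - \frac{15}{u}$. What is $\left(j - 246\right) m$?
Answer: $\frac{2404890}{7} \approx 3.4356 \cdot 10^{5}$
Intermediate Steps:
$E{\left(u \right)} = - \frac{135}{u}$ ($E{\left(u \right)} = 9 \left(- \frac{15}{u}\right) = - \frac{135}{u}$)
$m = - \frac{45}{7}$ ($m = - \frac{135}{5 + 4 \cdot 4} = - \frac{135}{5 + 16} = - \frac{135}{21} = \left(-135\right) \frac{1}{21} = - \frac{45}{7} \approx -6.4286$)
$j = -53196$ ($j = 372 \left(-143\right) = -53196$)
$\left(j - 246\right) m = \left(-53196 - 246\right) \left(- \frac{45}{7}\right) = \left(-53442\right) \left(- \frac{45}{7}\right) = \frac{2404890}{7}$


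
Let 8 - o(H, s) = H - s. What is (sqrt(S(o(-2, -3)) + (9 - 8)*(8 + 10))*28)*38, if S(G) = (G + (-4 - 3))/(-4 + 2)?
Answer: 3192*sqrt(2) ≈ 4514.2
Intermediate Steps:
o(H, s) = 8 + s - H (o(H, s) = 8 - (H - s) = 8 + (s - H) = 8 + s - H)
S(G) = 7/2 - G/2 (S(G) = (G - 7)/(-2) = (-7 + G)*(-1/2) = 7/2 - G/2)
(sqrt(S(o(-2, -3)) + (9 - 8)*(8 + 10))*28)*38 = (sqrt((7/2 - (8 - 3 - 1*(-2))/2) + (9 - 8)*(8 + 10))*28)*38 = (sqrt((7/2 - (8 - 3 + 2)/2) + 1*18)*28)*38 = (sqrt((7/2 - 1/2*7) + 18)*28)*38 = (sqrt((7/2 - 7/2) + 18)*28)*38 = (sqrt(0 + 18)*28)*38 = (sqrt(18)*28)*38 = ((3*sqrt(2))*28)*38 = (84*sqrt(2))*38 = 3192*sqrt(2)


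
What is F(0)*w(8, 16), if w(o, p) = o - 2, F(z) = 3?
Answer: 18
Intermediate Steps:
w(o, p) = -2 + o
F(0)*w(8, 16) = 3*(-2 + 8) = 3*6 = 18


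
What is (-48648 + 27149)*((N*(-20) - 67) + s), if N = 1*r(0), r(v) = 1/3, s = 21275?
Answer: -1367422396/3 ≈ -4.5581e+8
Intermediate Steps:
r(v) = 1/3
N = 1/3 (N = 1*(1/3) = 1/3 ≈ 0.33333)
(-48648 + 27149)*((N*(-20) - 67) + s) = (-48648 + 27149)*(((1/3)*(-20) - 67) + 21275) = -21499*((-20/3 - 67) + 21275) = -21499*(-221/3 + 21275) = -21499*63604/3 = -1367422396/3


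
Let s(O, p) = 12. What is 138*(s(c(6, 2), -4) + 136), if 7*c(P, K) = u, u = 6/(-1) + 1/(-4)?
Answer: 20424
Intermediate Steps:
u = -25/4 (u = 6*(-1) + 1*(-1/4) = -6 - 1/4 = -25/4 ≈ -6.2500)
c(P, K) = -25/28 (c(P, K) = (1/7)*(-25/4) = -25/28)
138*(s(c(6, 2), -4) + 136) = 138*(12 + 136) = 138*148 = 20424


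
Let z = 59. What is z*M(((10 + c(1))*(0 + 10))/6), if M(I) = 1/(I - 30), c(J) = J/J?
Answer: -177/35 ≈ -5.0571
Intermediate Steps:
c(J) = 1
M(I) = 1/(-30 + I)
z*M(((10 + c(1))*(0 + 10))/6) = 59/(-30 + ((10 + 1)*(0 + 10))/6) = 59/(-30 + (11*10)*(⅙)) = 59/(-30 + 110*(⅙)) = 59/(-30 + 55/3) = 59/(-35/3) = 59*(-3/35) = -177/35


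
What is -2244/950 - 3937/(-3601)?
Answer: -2170247/1710475 ≈ -1.2688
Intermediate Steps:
-2244/950 - 3937/(-3601) = -2244*1/950 - 3937*(-1/3601) = -1122/475 + 3937/3601 = -2170247/1710475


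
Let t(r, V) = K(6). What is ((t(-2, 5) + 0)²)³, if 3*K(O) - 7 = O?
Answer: 4826809/729 ≈ 6621.1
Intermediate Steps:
K(O) = 7/3 + O/3
t(r, V) = 13/3 (t(r, V) = 7/3 + (⅓)*6 = 7/3 + 2 = 13/3)
((t(-2, 5) + 0)²)³ = ((13/3 + 0)²)³ = ((13/3)²)³ = (169/9)³ = 4826809/729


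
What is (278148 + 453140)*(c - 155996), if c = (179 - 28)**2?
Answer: -97403905160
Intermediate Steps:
c = 22801 (c = 151**2 = 22801)
(278148 + 453140)*(c - 155996) = (278148 + 453140)*(22801 - 155996) = 731288*(-133195) = -97403905160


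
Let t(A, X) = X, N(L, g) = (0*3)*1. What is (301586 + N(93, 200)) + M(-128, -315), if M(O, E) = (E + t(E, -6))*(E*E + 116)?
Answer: -31586875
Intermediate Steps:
N(L, g) = 0 (N(L, g) = 0*1 = 0)
M(O, E) = (-6 + E)*(116 + E**2) (M(O, E) = (E - 6)*(E*E + 116) = (-6 + E)*(E**2 + 116) = (-6 + E)*(116 + E**2))
(301586 + N(93, 200)) + M(-128, -315) = (301586 + 0) + (-696 + (-315)**3 - 6*(-315)**2 + 116*(-315)) = 301586 + (-696 - 31255875 - 6*99225 - 36540) = 301586 + (-696 - 31255875 - 595350 - 36540) = 301586 - 31888461 = -31586875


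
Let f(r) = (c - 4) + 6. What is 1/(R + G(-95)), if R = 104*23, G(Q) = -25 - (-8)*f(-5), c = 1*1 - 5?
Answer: 1/2351 ≈ 0.00042535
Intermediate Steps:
c = -4 (c = 1 - 5 = -4)
f(r) = -2 (f(r) = (-4 - 4) + 6 = -8 + 6 = -2)
G(Q) = -41 (G(Q) = -25 - (-8)*(-2) = -25 - 1*16 = -25 - 16 = -41)
R = 2392
1/(R + G(-95)) = 1/(2392 - 41) = 1/2351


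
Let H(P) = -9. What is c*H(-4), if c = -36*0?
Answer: 0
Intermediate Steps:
c = 0 (c = -6*0 = 0)
c*H(-4) = 0*(-9) = 0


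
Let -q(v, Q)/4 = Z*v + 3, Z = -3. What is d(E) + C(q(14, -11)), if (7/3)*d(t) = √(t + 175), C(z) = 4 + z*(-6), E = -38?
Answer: -932 + 3*√137/7 ≈ -926.98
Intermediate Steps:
q(v, Q) = -12 + 12*v (q(v, Q) = -4*(-3*v + 3) = -4*(3 - 3*v) = -12 + 12*v)
C(z) = 4 - 6*z
d(t) = 3*√(175 + t)/7 (d(t) = 3*√(t + 175)/7 = 3*√(175 + t)/7)
d(E) + C(q(14, -11)) = 3*√(175 - 38)/7 + (4 - 6*(-12 + 12*14)) = 3*√137/7 + (4 - 6*(-12 + 168)) = 3*√137/7 + (4 - 6*156) = 3*√137/7 + (4 - 936) = 3*√137/7 - 932 = -932 + 3*√137/7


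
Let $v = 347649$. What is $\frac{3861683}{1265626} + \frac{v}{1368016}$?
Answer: $\frac{2861418872101}{865698309008} \approx 3.3053$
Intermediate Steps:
$\frac{3861683}{1265626} + \frac{v}{1368016} = \frac{3861683}{1265626} + \frac{347649}{1368016} = \frac{2861418872101}{865698309008}$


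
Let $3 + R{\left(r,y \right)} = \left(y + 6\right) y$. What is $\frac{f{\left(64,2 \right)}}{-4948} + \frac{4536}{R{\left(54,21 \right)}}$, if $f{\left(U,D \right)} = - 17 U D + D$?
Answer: $\frac{986261}{116278} \approx 8.4819$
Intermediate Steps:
$f{\left(U,D \right)} = D - 17 D U$ ($f{\left(U,D \right)} = - 17 D U + D = D - 17 D U$)
$R{\left(r,y \right)} = -3 + y \left(6 + y\right)$ ($R{\left(r,y \right)} = -3 + \left(y + 6\right) y = -3 + \left(6 + y\right) y = -3 + y \left(6 + y\right)$)
$\frac{f{\left(64,2 \right)}}{-4948} + \frac{4536}{R{\left(54,21 \right)}} = \frac{2 \left(1 - 1088\right)}{-4948} + \frac{4536}{-3 + 21^{2} + 6 \cdot 21} = 2 \left(1 - 1088\right) \left(- \frac{1}{4948}\right) + \frac{4536}{-3 + 441 + 126} = 2 \left(-1087\right) \left(- \frac{1}{4948}\right) + \frac{4536}{564} = \left(-2174\right) \left(- \frac{1}{4948}\right) + 4536 \cdot \frac{1}{564} = \frac{1087}{2474} + \frac{378}{47} = \frac{986261}{116278}$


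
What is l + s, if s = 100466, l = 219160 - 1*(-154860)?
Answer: 474486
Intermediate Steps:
l = 374020 (l = 219160 + 154860 = 374020)
l + s = 374020 + 100466 = 474486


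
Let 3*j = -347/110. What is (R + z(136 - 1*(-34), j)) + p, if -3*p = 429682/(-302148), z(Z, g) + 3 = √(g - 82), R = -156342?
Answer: -6441707159/41202 + I*√9044310/330 ≈ -1.5634e+5 + 9.1133*I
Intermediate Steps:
j = -347/330 (j = (-347/110)/3 = (-347*1/110)/3 = (⅓)*(-347/110) = -347/330 ≈ -1.0515)
z(Z, g) = -3 + √(-82 + g) (z(Z, g) = -3 + √(g - 82) = -3 + √(-82 + g))
p = 19531/41202 (p = -429682/(3*(-302148)) = -429682*(-1)/(3*302148) = -⅓*(-19531/13734) = 19531/41202 ≈ 0.47403)
(R + z(136 - 1*(-34), j)) + p = (-156342 + (-3 + √(-82 - 347/330))) + 19531/41202 = (-156342 + (-3 + √(-27407/330))) + 19531/41202 = (-156342 + (-3 + I*√9044310/330)) + 19531/41202 = (-156345 + I*√9044310/330) + 19531/41202 = -6441707159/41202 + I*√9044310/330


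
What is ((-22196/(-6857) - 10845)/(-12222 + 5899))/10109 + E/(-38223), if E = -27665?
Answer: 12128245149449422/16752911653696977 ≈ 0.72395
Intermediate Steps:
((-22196/(-6857) - 10845)/(-12222 + 5899))/10109 + E/(-38223) = ((-22196/(-6857) - 10845)/(-12222 + 5899))/10109 - 27665/(-38223) = ((-22196*(-1/6857) - 10845)/(-6323))*(1/10109) - 27665*(-1/38223) = ((22196/6857 - 10845)*(-1/6323))*(1/10109) + 27665/38223 = -74341969/6857*(-1/6323)*(1/10109) + 27665/38223 = (74341969/43356811)*(1/10109) + 27665/38223 = 74341969/438294002399 + 27665/38223 = 12128245149449422/16752911653696977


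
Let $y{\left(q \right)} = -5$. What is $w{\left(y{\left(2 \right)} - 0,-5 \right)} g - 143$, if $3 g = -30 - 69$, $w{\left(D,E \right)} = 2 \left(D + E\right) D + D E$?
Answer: $-4268$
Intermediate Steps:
$w{\left(D,E \right)} = D E + D \left(2 D + 2 E\right)$ ($w{\left(D,E \right)} = \left(2 D + 2 E\right) D + D E = D \left(2 D + 2 E\right) + D E = D E + D \left(2 D + 2 E\right)$)
$g = -33$ ($g = \frac{-30 - 69}{3} = \frac{1}{3} \left(-99\right) = -33$)
$w{\left(y{\left(2 \right)} - 0,-5 \right)} g - 143 = \left(-5 - 0\right) \left(2 \left(-5 - 0\right) + 3 \left(-5\right)\right) \left(-33\right) - 143 = \left(-5 + 0\right) \left(2 \left(-5 + 0\right) - 15\right) \left(-33\right) - 143 = - 5 \left(2 \left(-5\right) - 15\right) \left(-33\right) - 143 = - 5 \left(-10 - 15\right) \left(-33\right) - 143 = \left(-5\right) \left(-25\right) \left(-33\right) - 143 = 125 \left(-33\right) - 143 = -4125 - 143 = -4268$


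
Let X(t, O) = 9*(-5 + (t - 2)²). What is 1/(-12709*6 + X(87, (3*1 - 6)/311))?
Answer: -1/11274 ≈ -8.8700e-5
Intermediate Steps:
X(t, O) = -45 + 9*(-2 + t)² (X(t, O) = 9*(-5 + (-2 + t)²) = -45 + 9*(-2 + t)²)
1/(-12709*6 + X(87, (3*1 - 6)/311)) = 1/(-12709*6 + (-45 + 9*(-2 + 87)²)) = 1/(-76254 + (-45 + 9*85²)) = 1/(-76254 + (-45 + 9*7225)) = 1/(-76254 + (-45 + 65025)) = 1/(-76254 + 64980) = 1/(-11274) = -1/11274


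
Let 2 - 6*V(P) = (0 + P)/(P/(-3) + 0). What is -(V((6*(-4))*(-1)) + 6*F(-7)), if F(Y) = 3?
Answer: -113/6 ≈ -18.833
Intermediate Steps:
V(P) = 5/6 (V(P) = 1/3 - (0 + P)/(6*(P/(-3) + 0)) = 1/3 - P/(6*(P*(-1/3) + 0)) = 1/3 - P/(6*(-P/3 + 0)) = 1/3 - P/(6*((-P/3))) = 1/3 - P*(-3/P)/6 = 1/3 - 1/6*(-3) = 1/3 + 1/2 = 5/6)
-(V((6*(-4))*(-1)) + 6*F(-7)) = -(5/6 + 6*3) = -(5/6 + 18) = -1*113/6 = -113/6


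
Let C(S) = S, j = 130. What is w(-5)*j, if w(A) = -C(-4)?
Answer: 520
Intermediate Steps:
w(A) = 4 (w(A) = -1*(-4) = 4)
w(-5)*j = 4*130 = 520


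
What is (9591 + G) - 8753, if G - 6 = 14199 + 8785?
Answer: 23828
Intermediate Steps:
G = 22990 (G = 6 + (14199 + 8785) = 6 + 22984 = 22990)
(9591 + G) - 8753 = (9591 + 22990) - 8753 = 32581 - 8753 = 23828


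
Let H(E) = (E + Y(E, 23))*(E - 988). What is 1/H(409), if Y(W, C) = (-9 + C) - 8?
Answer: -1/240285 ≈ -4.1617e-6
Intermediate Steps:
Y(W, C) = -17 + C
H(E) = (-988 + E)*(6 + E) (H(E) = (E + (-17 + 23))*(E - 988) = (E + 6)*(-988 + E) = (6 + E)*(-988 + E) = (-988 + E)*(6 + E))
1/H(409) = 1/(-5928 + 409² - 982*409) = 1/(-5928 + 167281 - 401638) = 1/(-240285) = -1/240285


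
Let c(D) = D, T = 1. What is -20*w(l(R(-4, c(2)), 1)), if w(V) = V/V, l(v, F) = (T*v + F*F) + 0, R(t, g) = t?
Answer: -20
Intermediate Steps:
l(v, F) = v + F**2 (l(v, F) = (1*v + F*F) + 0 = (v + F**2) + 0 = v + F**2)
w(V) = 1
-20*w(l(R(-4, c(2)), 1)) = -20*1 = -20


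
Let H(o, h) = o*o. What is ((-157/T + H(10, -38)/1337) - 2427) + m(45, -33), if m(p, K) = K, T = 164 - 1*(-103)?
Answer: -878351549/356979 ≈ -2460.5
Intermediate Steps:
H(o, h) = o**2
T = 267 (T = 164 + 103 = 267)
((-157/T + H(10, -38)/1337) - 2427) + m(45, -33) = ((-157/267 + 10**2/1337) - 2427) - 33 = ((-157*1/267 + 100*(1/1337)) - 2427) - 33 = ((-157/267 + 100/1337) - 2427) - 33 = (-183209/356979 - 2427) - 33 = -866571242/356979 - 33 = -878351549/356979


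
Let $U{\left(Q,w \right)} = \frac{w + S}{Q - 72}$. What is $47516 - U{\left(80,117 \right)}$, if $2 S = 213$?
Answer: $\frac{759809}{16} \approx 47488.0$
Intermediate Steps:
$S = \frac{213}{2}$ ($S = \frac{1}{2} \cdot 213 = \frac{213}{2} \approx 106.5$)
$U{\left(Q,w \right)} = \frac{\frac{213}{2} + w}{-72 + Q}$ ($U{\left(Q,w \right)} = \frac{w + \frac{213}{2}}{Q - 72} = \frac{\frac{213}{2} + w}{-72 + Q}$)
$47516 - U{\left(80,117 \right)} = 47516 - \frac{\frac{213}{2} + 117}{-72 + 80} = 47516 - \frac{1}{8} \cdot \frac{447}{2} = 47516 - \frac{447}{16} = \frac{759809}{16}$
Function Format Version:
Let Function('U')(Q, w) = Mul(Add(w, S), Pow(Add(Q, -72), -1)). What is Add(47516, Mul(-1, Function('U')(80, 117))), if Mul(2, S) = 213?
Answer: Rational(759809, 16) ≈ 47488.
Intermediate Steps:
S = Rational(213, 2) (S = Mul(Rational(1, 2), 213) = Rational(213, 2) ≈ 106.50)
Function('U')(Q, w) = Mul(Pow(Add(-72, Q), -1), Add(Rational(213, 2), w)) (Function('U')(Q, w) = Mul(Add(w, Rational(213, 2)), Pow(Add(Q, -72), -1)) = Mul(Add(Rational(213, 2), w), Pow(Add(-72, Q), -1)) = Mul(Pow(Add(-72, Q), -1), Add(Rational(213, 2), w)))
Add(47516, Mul(-1, Function('U')(80, 117))) = Add(47516, Mul(-1, Mul(Pow(Add(-72, 80), -1), Add(Rational(213, 2), 117)))) = Add(47516, Mul(-1, Mul(Pow(8, -1), Rational(447, 2)))) = Add(47516, Mul(-1, Mul(Rational(1, 8), Rational(447, 2)))) = Add(47516, Mul(-1, Rational(447, 16))) = Add(47516, Rational(-447, 16)) = Rational(759809, 16)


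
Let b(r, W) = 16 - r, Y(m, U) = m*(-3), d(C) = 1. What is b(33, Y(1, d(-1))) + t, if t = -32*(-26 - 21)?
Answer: 1487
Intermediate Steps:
t = 1504 (t = -32*(-47) = 1504)
Y(m, U) = -3*m
b(33, Y(1, d(-1))) + t = (16 - 1*33) + 1504 = (16 - 33) + 1504 = -17 + 1504 = 1487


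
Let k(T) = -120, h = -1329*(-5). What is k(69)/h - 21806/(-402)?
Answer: 4828421/89043 ≈ 54.226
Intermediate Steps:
h = 6645
k(69)/h - 21806/(-402) = -120/6645 - 21806/(-402) = -120*1/6645 - 21806*(-1/402) = -8/443 + 10903/201 = 4828421/89043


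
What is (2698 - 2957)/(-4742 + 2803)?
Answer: 37/277 ≈ 0.13357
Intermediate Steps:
(2698 - 2957)/(-4742 + 2803) = -259/(-1939) = -259*(-1/1939) = 37/277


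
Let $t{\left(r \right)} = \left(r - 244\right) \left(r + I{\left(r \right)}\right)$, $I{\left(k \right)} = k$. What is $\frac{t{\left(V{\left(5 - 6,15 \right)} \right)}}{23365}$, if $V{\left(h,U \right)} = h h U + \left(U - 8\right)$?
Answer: $- \frac{9768}{23365} \approx -0.41806$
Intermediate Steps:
$V{\left(h,U \right)} = -8 + U + U h^{2}$ ($V{\left(h,U \right)} = h^{2} U + \left(U - 8\right) = U h^{2} + \left(-8 + U\right) = -8 + U + U h^{2}$)
$t{\left(r \right)} = 2 r \left(-244 + r\right)$ ($t{\left(r \right)} = \left(r - 244\right) \left(r + r\right) = \left(-244 + r\right) 2 r = 2 r \left(-244 + r\right)$)
$\frac{t{\left(V{\left(5 - 6,15 \right)} \right)}}{23365} = \frac{2 \left(-8 + 15 + 15 \left(5 - 6\right)^{2}\right) \left(-244 + \left(-8 + 15 + 15 \left(5 - 6\right)^{2}\right)\right)}{23365} = 2 \left(-8 + 15 + 15 \left(-1\right)^{2}\right) \left(-244 + \left(-8 + 15 + 15 \left(-1\right)^{2}\right)\right) \frac{1}{23365} = 2 \left(-8 + 15 + 15 \cdot 1\right) \left(-244 + \left(-8 + 15 + 15 \cdot 1\right)\right) \frac{1}{23365} = 2 \left(-8 + 15 + 15\right) \left(-244 + \left(-8 + 15 + 15\right)\right) \frac{1}{23365} = 2 \cdot 22 \left(-244 + 22\right) \frac{1}{23365} = 2 \cdot 22 \left(-222\right) \frac{1}{23365} = \left(-9768\right) \frac{1}{23365} = - \frac{9768}{23365}$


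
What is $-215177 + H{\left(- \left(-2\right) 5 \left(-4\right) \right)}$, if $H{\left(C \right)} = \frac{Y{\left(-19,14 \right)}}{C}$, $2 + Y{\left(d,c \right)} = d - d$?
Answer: $- \frac{4303539}{20} \approx -2.1518 \cdot 10^{5}$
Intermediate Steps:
$Y{\left(d,c \right)} = -2$ ($Y{\left(d,c \right)} = -2 + \left(d - d\right) = -2 + 0 = -2$)
$H{\left(C \right)} = - \frac{2}{C}$
$-215177 + H{\left(- \left(-2\right) 5 \left(-4\right) \right)} = -215177 - \frac{2}{\left(-1\right) \left(-2\right) 5 \left(-4\right)} = -215177 - \frac{2}{\left(-1\right) \left(\left(-10\right) \left(-4\right)\right)} = -215177 - \frac{2}{\left(-1\right) 40} = -215177 - \frac{2}{-40} = -215177 - - \frac{1}{20} = -215177 + \frac{1}{20} = - \frac{4303539}{20}$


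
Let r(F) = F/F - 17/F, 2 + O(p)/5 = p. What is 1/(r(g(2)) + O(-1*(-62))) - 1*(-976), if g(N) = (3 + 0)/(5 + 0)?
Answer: 798371/818 ≈ 976.00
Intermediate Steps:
O(p) = -10 + 5*p
g(N) = ⅗ (g(N) = 3/5 = 3*(⅕) = ⅗)
r(F) = 1 - 17/F
1/(r(g(2)) + O(-1*(-62))) - 1*(-976) = 1/((-17 + ⅗)/(⅗) + (-10 + 5*(-1*(-62)))) - 1*(-976) = 1/((5/3)*(-82/5) + (-10 + 5*62)) + 976 = 1/(-82/3 + (-10 + 310)) + 976 = 1/(-82/3 + 300) + 976 = 1/(818/3) + 976 = 3/818 + 976 = 798371/818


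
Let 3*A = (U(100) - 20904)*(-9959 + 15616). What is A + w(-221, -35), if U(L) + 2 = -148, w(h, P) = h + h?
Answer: -39701268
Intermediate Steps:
w(h, P) = 2*h
U(L) = -150 (U(L) = -2 - 148 = -150)
A = -39700826 (A = ((-150 - 20904)*(-9959 + 15616))/3 = (-21054*5657)/3 = (⅓)*(-119102478) = -39700826)
A + w(-221, -35) = -39700826 + 2*(-221) = -39700826 - 442 = -39701268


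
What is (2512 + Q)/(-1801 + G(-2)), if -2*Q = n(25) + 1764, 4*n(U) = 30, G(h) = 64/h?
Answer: -6505/7332 ≈ -0.88721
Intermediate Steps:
n(U) = 15/2 (n(U) = (1/4)*30 = 15/2)
Q = -3543/4 (Q = -(15/2 + 1764)/2 = -1/2*3543/2 = -3543/4 ≈ -885.75)
(2512 + Q)/(-1801 + G(-2)) = (2512 - 3543/4)/(-1801 + 64/(-2)) = 6505/(4*(-1801 + 64*(-1/2))) = 6505/(4*(-1801 - 32)) = (6505/4)/(-1833) = (6505/4)*(-1/1833) = -6505/7332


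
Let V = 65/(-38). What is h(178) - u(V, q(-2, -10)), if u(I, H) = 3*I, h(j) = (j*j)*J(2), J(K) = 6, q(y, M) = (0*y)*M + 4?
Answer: 7224147/38 ≈ 1.9011e+5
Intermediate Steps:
q(y, M) = 4 (q(y, M) = 0*M + 4 = 0 + 4 = 4)
V = -65/38 (V = 65*(-1/38) = -65/38 ≈ -1.7105)
h(j) = 6*j² (h(j) = (j*j)*6 = j²*6 = 6*j²)
h(178) - u(V, q(-2, -10)) = 6*178² - 3*(-65)/38 = 6*31684 - 1*(-195/38) = 190104 + 195/38 = 7224147/38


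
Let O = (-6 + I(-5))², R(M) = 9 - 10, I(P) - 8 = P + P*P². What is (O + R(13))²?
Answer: 268402689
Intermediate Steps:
I(P) = 8 + P + P³ (I(P) = 8 + (P + P*P²) = 8 + (P + P³) = 8 + P + P³)
R(M) = -1
O = 16384 (O = (-6 + (8 - 5 + (-5)³))² = (-6 + (8 - 5 - 125))² = (-6 - 122)² = (-128)² = 16384)
(O + R(13))² = (16384 - 1)² = 16383² = 268402689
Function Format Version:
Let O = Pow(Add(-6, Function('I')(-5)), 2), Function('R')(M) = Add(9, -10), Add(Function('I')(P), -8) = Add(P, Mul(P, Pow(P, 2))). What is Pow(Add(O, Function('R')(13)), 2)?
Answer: 268402689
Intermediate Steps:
Function('I')(P) = Add(8, P, Pow(P, 3)) (Function('I')(P) = Add(8, Add(P, Mul(P, Pow(P, 2)))) = Add(8, Add(P, Pow(P, 3))) = Add(8, P, Pow(P, 3)))
Function('R')(M) = -1
O = 16384 (O = Pow(Add(-6, Add(8, -5, Pow(-5, 3))), 2) = Pow(Add(-6, Add(8, -5, -125)), 2) = Pow(Add(-6, -122), 2) = Pow(-128, 2) = 16384)
Pow(Add(O, Function('R')(13)), 2) = Pow(Add(16384, -1), 2) = Pow(16383, 2) = 268402689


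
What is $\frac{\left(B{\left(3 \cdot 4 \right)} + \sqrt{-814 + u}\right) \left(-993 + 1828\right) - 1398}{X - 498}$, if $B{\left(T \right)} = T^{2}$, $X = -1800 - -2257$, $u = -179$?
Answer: $- \frac{118842}{41} - \frac{835 i \sqrt{993}}{41} \approx -2898.6 - 641.77 i$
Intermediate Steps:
$X = 457$ ($X = -1800 + 2257 = 457$)
$\frac{\left(B{\left(3 \cdot 4 \right)} + \sqrt{-814 + u}\right) \left(-993 + 1828\right) - 1398}{X - 498} = \frac{\left(\left(3 \cdot 4\right)^{2} + \sqrt{-814 - 179}\right) \left(-993 + 1828\right) - 1398}{457 - 498} = \frac{\left(12^{2} + \sqrt{-993}\right) 835 - 1398}{-41} = \left(\left(144 + i \sqrt{993}\right) 835 - 1398\right) \left(- \frac{1}{41}\right) = \left(\left(120240 + 835 i \sqrt{993}\right) - 1398\right) \left(- \frac{1}{41}\right) = \left(118842 + 835 i \sqrt{993}\right) \left(- \frac{1}{41}\right) = - \frac{118842}{41} - \frac{835 i \sqrt{993}}{41}$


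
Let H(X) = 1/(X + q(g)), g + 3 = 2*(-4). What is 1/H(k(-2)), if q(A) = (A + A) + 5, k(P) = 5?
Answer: -12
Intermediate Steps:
g = -11 (g = -3 + 2*(-4) = -3 - 8 = -11)
q(A) = 5 + 2*A (q(A) = 2*A + 5 = 5 + 2*A)
H(X) = 1/(-17 + X) (H(X) = 1/(X + (5 + 2*(-11))) = 1/(X + (5 - 22)) = 1/(X - 17) = 1/(-17 + X))
1/H(k(-2)) = 1/(1/(-17 + 5)) = 1/(1/(-12)) = 1/(-1/12) = -12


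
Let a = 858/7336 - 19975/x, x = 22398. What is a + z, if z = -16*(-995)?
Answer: 653928847661/41077932 ≈ 15919.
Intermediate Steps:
a = -31829779/41077932 (a = 858/7336 - 19975/22398 = 858*(1/7336) - 19975*1/22398 = 429/3668 - 19975/22398 = -31829779/41077932 ≈ -0.77486)
z = 15920
a + z = -31829779/41077932 + 15920 = 653928847661/41077932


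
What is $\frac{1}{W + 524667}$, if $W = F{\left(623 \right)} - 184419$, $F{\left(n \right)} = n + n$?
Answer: $\frac{1}{341494} \approx 2.9283 \cdot 10^{-6}$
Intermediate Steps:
$F{\left(n \right)} = 2 n$
$W = -183173$ ($W = 2 \cdot 623 - 184419 = 1246 - 184419 = -183173$)
$\frac{1}{W + 524667} = \frac{1}{-183173 + 524667} = \frac{1}{341494}$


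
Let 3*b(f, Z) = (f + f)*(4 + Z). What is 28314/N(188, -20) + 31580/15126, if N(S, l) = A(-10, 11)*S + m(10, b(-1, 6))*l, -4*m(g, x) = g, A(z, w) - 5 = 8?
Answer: 126759521/9431061 ≈ 13.441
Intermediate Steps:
A(z, w) = 13 (A(z, w) = 5 + 8 = 13)
b(f, Z) = 2*f*(4 + Z)/3 (b(f, Z) = ((f + f)*(4 + Z))/3 = ((2*f)*(4 + Z))/3 = (2*f*(4 + Z))/3 = 2*f*(4 + Z)/3)
m(g, x) = -g/4
N(S, l) = 13*S - 5*l/2 (N(S, l) = 13*S + (-¼*10)*l = 13*S - 5*l/2)
28314/N(188, -20) + 31580/15126 = 28314/(13*188 - 5/2*(-20)) + 31580/15126 = 28314/(2444 + 50) + 31580*(1/15126) = 28314/2494 + 15790/7563 = 28314*(1/2494) + 15790/7563 = 14157/1247 + 15790/7563 = 126759521/9431061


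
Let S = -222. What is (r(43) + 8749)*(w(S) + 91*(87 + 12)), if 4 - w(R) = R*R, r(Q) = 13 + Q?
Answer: -354586155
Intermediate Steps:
w(R) = 4 - R**2 (w(R) = 4 - R*R = 4 - R**2)
(r(43) + 8749)*(w(S) + 91*(87 + 12)) = ((13 + 43) + 8749)*((4 - 1*(-222)**2) + 91*(87 + 12)) = (56 + 8749)*((4 - 1*49284) + 91*99) = 8805*((4 - 49284) + 9009) = 8805*(-49280 + 9009) = 8805*(-40271) = -354586155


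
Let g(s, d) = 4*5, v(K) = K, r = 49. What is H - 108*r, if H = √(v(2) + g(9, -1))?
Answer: -5292 + √22 ≈ -5287.3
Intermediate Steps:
g(s, d) = 20
H = √22 (H = √(2 + 20) = √22 ≈ 4.6904)
H - 108*r = √22 - 108*49 = √22 - 5292 = -5292 + √22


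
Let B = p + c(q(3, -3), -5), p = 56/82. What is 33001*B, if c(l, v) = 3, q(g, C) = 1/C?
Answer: 4983151/41 ≈ 1.2154e+5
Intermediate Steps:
p = 28/41 (p = 56*(1/82) = 28/41 ≈ 0.68293)
B = 151/41 (B = 28/41 + 3 = 151/41 ≈ 3.6829)
33001*B = 33001*(151/41) = 4983151/41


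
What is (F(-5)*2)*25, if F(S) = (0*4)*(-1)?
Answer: 0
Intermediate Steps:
F(S) = 0 (F(S) = 0*(-1) = 0)
(F(-5)*2)*25 = (0*2)*25 = 0*25 = 0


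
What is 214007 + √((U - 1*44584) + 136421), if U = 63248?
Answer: 214007 + 7*√3165 ≈ 2.1440e+5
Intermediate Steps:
214007 + √((U - 1*44584) + 136421) = 214007 + √((63248 - 1*44584) + 136421) = 214007 + √((63248 - 44584) + 136421) = 214007 + √(18664 + 136421) = 214007 + √155085 = 214007 + 7*√3165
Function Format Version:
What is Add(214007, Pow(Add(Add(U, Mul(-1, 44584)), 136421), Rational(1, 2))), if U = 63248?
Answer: Add(214007, Mul(7, Pow(3165, Rational(1, 2)))) ≈ 2.1440e+5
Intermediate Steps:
Add(214007, Pow(Add(Add(U, Mul(-1, 44584)), 136421), Rational(1, 2))) = Add(214007, Pow(Add(Add(63248, Mul(-1, 44584)), 136421), Rational(1, 2))) = Add(214007, Pow(Add(Add(63248, -44584), 136421), Rational(1, 2))) = Add(214007, Pow(Add(18664, 136421), Rational(1, 2))) = Add(214007, Pow(155085, Rational(1, 2))) = Add(214007, Mul(7, Pow(3165, Rational(1, 2))))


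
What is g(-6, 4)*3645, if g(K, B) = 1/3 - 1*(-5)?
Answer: 19440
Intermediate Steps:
g(K, B) = 16/3 (g(K, B) = 1/3 + 5 = 16/3)
g(-6, 4)*3645 = (16/3)*3645 = 19440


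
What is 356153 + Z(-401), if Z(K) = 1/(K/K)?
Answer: 356154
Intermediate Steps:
Z(K) = 1 (Z(K) = 1/1 = 1)
356153 + Z(-401) = 356153 + 1 = 356154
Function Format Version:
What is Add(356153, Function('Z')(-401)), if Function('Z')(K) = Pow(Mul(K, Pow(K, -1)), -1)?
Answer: 356154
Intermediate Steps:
Function('Z')(K) = 1 (Function('Z')(K) = Pow(1, -1) = 1)
Add(356153, Function('Z')(-401)) = Add(356153, 1) = 356154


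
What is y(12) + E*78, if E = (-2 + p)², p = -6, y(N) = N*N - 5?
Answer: 5131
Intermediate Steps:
y(N) = -5 + N² (y(N) = N² - 5 = -5 + N²)
E = 64 (E = (-2 - 6)² = (-8)² = 64)
y(12) + E*78 = (-5 + 12²) + 64*78 = (-5 + 144) + 4992 = 139 + 4992 = 5131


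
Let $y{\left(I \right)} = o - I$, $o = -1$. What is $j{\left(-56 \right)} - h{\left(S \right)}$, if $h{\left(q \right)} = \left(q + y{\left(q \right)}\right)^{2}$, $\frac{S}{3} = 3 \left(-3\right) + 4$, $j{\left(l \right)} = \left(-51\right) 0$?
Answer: $-1$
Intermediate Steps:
$j{\left(l \right)} = 0$
$y{\left(I \right)} = -1 - I$
$S = -15$ ($S = 3 \left(3 \left(-3\right) + 4\right) = 3 \left(-9 + 4\right) = 3 \left(-5\right) = -15$)
$h{\left(q \right)} = 1$ ($h{\left(q \right)} = \left(q - \left(1 + q\right)\right)^{2} = \left(-1\right)^{2} = 1$)
$j{\left(-56 \right)} - h{\left(S \right)} = 0 - 1 = -1$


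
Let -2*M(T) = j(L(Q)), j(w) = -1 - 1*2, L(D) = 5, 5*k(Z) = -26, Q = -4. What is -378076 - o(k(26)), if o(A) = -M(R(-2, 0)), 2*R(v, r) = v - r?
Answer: -756149/2 ≈ -3.7807e+5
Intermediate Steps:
k(Z) = -26/5 (k(Z) = (⅕)*(-26) = -26/5)
R(v, r) = v/2 - r/2 (R(v, r) = (v - r)/2 = v/2 - r/2)
j(w) = -3 (j(w) = -1 - 2 = -3)
M(T) = 3/2 (M(T) = -½*(-3) = 3/2)
o(A) = -3/2 (o(A) = -1*3/2 = -3/2)
-378076 - o(k(26)) = -378076 - 1*(-3/2) = -378076 + 3/2 = -756149/2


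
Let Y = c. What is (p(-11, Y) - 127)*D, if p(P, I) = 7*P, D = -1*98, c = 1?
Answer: 19992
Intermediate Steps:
Y = 1
D = -98
(p(-11, Y) - 127)*D = (7*(-11) - 127)*(-98) = (-77 - 127)*(-98) = -204*(-98) = 19992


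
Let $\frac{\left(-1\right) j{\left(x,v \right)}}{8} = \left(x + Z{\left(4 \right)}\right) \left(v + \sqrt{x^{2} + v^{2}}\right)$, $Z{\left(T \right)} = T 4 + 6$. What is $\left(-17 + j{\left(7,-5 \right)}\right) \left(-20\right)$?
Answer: $-22860 + 4640 \sqrt{74} \approx 17055.0$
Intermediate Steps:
$Z{\left(T \right)} = 6 + 4 T$ ($Z{\left(T \right)} = 4 T + 6 = 6 + 4 T$)
$j{\left(x,v \right)} = - 8 \left(22 + x\right) \left(v + \sqrt{v^{2} + x^{2}}\right)$ ($j{\left(x,v \right)} = - 8 \left(x + \left(6 + 4 \cdot 4\right)\right) \left(v + \sqrt{x^{2} + v^{2}}\right) = - 8 \left(x + \left(6 + 16\right)\right) \left(v + \sqrt{v^{2} + x^{2}}\right) = - 8 \left(x + 22\right) \left(v + \sqrt{v^{2} + x^{2}}\right) = - 8 \left(22 + x\right) \left(v + \sqrt{v^{2} + x^{2}}\right)$)
$\left(-17 + j{\left(7,-5 \right)}\right) \left(-20\right) = \left(-17 - \left(-880 - 280 + 232 \sqrt{\left(-5\right)^{2} + 7^{2}}\right)\right) \left(-20\right) = \left(-17 + \left(880 - 176 \sqrt{25 + 49} + 280 - 56 \sqrt{25 + 49}\right)\right) \left(-20\right) = \left(-17 + \left(880 - 176 \sqrt{74} + 280 - 56 \sqrt{74}\right)\right) \left(-20\right) = \left(-17 + \left(1160 - 232 \sqrt{74}\right)\right) \left(-20\right) = \left(1143 - 232 \sqrt{74}\right) \left(-20\right) = -22860 + 4640 \sqrt{74}$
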